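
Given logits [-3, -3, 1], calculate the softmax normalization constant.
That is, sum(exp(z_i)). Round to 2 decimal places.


Denom = e^-3=0.0498 + e^-3=0.0498 + e^1=2.7183. Sum = 2.8179, which rounds to 2.82.

2.82


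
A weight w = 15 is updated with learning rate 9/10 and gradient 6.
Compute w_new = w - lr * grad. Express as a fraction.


w_new = 15 - 9/10 * 6 = 15 - 27/5 = 48/5.

48/5


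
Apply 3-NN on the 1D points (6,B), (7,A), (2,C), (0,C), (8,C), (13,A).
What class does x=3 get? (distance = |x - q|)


Distances: |6-3|=3, |7-3|=4, |2-3|=1, |0-3|=3, |8-3|=5, |13-3|=10. 3 nearest: (2,C), (6,B), (0,C). Counts: {'C': 2, 'B': 1}. Majority class: C.

C


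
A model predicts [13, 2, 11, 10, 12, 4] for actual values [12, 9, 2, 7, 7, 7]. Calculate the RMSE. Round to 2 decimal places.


MSE = 29.0000. RMSE = sqrt(29.0000) = 5.39.

5.39


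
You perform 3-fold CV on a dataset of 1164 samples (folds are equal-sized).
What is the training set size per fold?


Each validation fold has 1164/3 = 388 samples. Training set = 1164 - 388 = 776.

776


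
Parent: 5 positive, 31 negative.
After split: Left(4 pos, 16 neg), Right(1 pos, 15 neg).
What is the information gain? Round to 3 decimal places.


H(parent) = 0.5813. H(left) = 0.7219, H(right) = 0.3373. Weighted = (20/36)*0.7219 + (16/36)*0.3373 = 0.5510. IG = 0.5813 - 0.5510 = 0.0303, which rounds to 0.030.

0.030


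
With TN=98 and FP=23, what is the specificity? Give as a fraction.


Specificity = TN / (TN + FP) = 98 / 121 = 98/121.

98/121


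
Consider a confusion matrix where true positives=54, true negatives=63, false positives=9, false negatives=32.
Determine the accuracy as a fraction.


Accuracy = (TP + TN) / (TP + TN + FP + FN) = (54 + 63) / 158 = 117/158.

117/158


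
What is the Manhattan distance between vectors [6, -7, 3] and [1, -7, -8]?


d = sum of absolute differences: |6-1|=5 + |-7--7|=0 + |3--8|=11 = 16.

16


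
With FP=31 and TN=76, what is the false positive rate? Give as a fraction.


FPR = FP / (FP + TN) = 31 / 107 = 31/107.

31/107


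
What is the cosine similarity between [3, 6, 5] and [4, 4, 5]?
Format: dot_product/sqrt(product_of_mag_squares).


dot = 61. |a|^2 = 70, |b|^2 = 57. cos = 61/sqrt(3990).

61/sqrt(3990)


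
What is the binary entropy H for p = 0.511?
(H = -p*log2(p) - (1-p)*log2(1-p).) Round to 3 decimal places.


H = -0.511*log2(0.511) - 0.489*log2(0.489) = 1.000.

1.000


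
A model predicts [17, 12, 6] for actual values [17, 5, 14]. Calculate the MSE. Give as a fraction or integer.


MSE = (1/3) * ((17-17)^2=0 + (5-12)^2=49 + (14-6)^2=64). Sum = 113. MSE = 113/3.

113/3


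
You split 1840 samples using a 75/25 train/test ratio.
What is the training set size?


Test set = 1840 * 25% = 460. Training set = 1840 - 460 = 1380.

1380


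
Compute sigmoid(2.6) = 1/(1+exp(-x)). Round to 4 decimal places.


sigma(2.6) = 1/(1+e^(-2.6)) = 1/(1+0.074274) = 1/1.074274 = 0.9309.

0.9309


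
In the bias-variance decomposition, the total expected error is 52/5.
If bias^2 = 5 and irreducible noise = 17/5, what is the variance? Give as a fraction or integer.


Total error = bias^2 + variance + irreducible noise. So variance = 52/5 - 5 - 17/5 = 2.

2


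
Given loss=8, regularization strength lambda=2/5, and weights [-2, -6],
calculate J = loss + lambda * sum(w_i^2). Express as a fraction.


L2 sq norm = sum(w^2) = 40. J = 8 + 2/5 * 40 = 24.

24


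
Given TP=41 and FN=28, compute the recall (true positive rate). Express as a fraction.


Recall = TP / (TP + FN) = 41 / 69 = 41/69.

41/69


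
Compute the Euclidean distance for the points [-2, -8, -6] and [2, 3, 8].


d = sqrt(sum of squared differences). (-2-2)^2=16, (-8-3)^2=121, (-6-8)^2=196. Sum = 333.

sqrt(333)


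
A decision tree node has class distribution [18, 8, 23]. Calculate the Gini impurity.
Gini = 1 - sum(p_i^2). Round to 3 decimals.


Total = 49. Proportions: 18/49, 8/49, 23/49. sum(p_i^2) = 0.3819. Gini = 1 - 0.3819 = 0.6181, which rounds to 0.618.

0.618


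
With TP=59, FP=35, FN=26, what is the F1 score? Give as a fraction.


Precision = 59/94 = 59/94. Recall = 59/85 = 59/85. F1 = 2*P*R/(P+R) = 118/179.

118/179


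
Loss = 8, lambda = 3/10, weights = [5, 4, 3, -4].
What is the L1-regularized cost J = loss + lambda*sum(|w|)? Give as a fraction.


L1 norm = sum(|w|) = 16. J = 8 + 3/10 * 16 = 64/5.

64/5


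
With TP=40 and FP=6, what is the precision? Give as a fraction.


Precision = TP / (TP + FP) = 40 / 46 = 20/23.

20/23


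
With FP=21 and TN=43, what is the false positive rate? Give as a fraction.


FPR = FP / (FP + TN) = 21 / 64 = 21/64.

21/64


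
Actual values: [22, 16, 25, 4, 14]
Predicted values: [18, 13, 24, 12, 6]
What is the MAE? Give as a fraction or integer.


MAE = (1/5) * (|22-18|=4 + |16-13|=3 + |25-24|=1 + |4-12|=8 + |14-6|=8). Sum = 24. MAE = 24/5.

24/5


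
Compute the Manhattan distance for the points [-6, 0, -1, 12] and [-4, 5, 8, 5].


d = sum of absolute differences: |-6--4|=2 + |0-5|=5 + |-1-8|=9 + |12-5|=7 = 23.

23


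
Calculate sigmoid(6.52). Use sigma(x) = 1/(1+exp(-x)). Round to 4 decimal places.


sigma(6.52) = 1/(1+e^(-6.52)) = 1/(1+0.001474) = 1/1.001474 = 0.9985.

0.9985


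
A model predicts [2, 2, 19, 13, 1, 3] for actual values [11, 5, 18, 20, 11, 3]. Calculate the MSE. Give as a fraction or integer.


MSE = (1/6) * ((11-2)^2=81 + (5-2)^2=9 + (18-19)^2=1 + (20-13)^2=49 + (11-1)^2=100 + (3-3)^2=0). Sum = 240. MSE = 40.

40


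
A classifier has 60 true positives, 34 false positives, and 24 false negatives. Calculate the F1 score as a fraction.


Precision = 60/94 = 30/47. Recall = 60/84 = 5/7. F1 = 2*P*R/(P+R) = 60/89.

60/89


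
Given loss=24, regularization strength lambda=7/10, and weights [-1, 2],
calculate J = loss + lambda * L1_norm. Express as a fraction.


L1 norm = sum(|w|) = 3. J = 24 + 7/10 * 3 = 261/10.

261/10


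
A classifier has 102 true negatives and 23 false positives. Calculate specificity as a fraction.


Specificity = TN / (TN + FP) = 102 / 125 = 102/125.

102/125


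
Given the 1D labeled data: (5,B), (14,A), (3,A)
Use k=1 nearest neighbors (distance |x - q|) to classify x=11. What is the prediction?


Distances: |5-11|=6, |14-11|=3, |3-11|=8. 1 nearest: (14,A). Counts: {'A': 1}. Majority class: A.

A


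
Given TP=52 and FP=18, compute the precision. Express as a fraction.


Precision = TP / (TP + FP) = 52 / 70 = 26/35.

26/35


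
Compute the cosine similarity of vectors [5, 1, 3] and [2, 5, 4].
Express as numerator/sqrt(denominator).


dot = 27. |a|^2 = 35, |b|^2 = 45. cos = 27/sqrt(1575).

27/sqrt(1575)


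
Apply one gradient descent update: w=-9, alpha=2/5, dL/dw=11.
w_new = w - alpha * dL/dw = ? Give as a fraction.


w_new = -9 - 2/5 * 11 = -9 - 22/5 = -67/5.

-67/5


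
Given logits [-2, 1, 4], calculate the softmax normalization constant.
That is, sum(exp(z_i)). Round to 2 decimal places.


Denom = e^-2=0.1353 + e^1=2.7183 + e^4=54.5982. Sum = 57.4518, which rounds to 57.45.

57.45


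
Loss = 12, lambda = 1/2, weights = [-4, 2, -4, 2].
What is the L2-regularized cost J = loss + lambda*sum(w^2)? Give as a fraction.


L2 sq norm = sum(w^2) = 40. J = 12 + 1/2 * 40 = 32.

32


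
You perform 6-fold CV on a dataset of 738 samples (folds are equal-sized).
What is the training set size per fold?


Each validation fold has 738/6 = 123 samples. Training set = 738 - 123 = 615.

615


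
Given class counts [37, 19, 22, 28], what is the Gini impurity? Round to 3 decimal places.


Total = 106. Proportions: 37/106, 19/106, 22/106, 28/106. sum(p_i^2) = 0.2668. Gini = 1 - 0.2668 = 0.7332, which rounds to 0.733.

0.733


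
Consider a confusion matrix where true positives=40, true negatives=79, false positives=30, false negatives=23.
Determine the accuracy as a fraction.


Accuracy = (TP + TN) / (TP + TN + FP + FN) = (40 + 79) / 172 = 119/172.

119/172


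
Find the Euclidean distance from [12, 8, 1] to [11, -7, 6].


d = sqrt(sum of squared differences). (12-11)^2=1, (8--7)^2=225, (1-6)^2=25. Sum = 251.

sqrt(251)


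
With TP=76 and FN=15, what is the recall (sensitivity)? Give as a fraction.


Recall = TP / (TP + FN) = 76 / 91 = 76/91.

76/91


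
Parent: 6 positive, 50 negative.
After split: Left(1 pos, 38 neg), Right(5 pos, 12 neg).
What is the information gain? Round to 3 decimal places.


H(parent) = 0.4912. H(left) = 0.1720, H(right) = 0.8740. Weighted = (39/56)*0.1720 + (17/56)*0.8740 = 0.3851. IG = 0.4912 - 0.3851 = 0.1061, which rounds to 0.106.

0.106


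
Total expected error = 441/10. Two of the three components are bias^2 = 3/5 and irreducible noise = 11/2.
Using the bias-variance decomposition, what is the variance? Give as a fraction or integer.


Total error = bias^2 + variance + irreducible noise. So variance = 441/10 - 3/5 - 11/2 = 38.

38


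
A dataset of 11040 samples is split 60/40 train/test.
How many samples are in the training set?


Test set = 11040 * 40% = 4416. Training set = 11040 - 4416 = 6624.

6624


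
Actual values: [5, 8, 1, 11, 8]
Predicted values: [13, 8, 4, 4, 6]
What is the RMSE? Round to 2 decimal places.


MSE = 25.2000. RMSE = sqrt(25.2000) = 5.02.

5.02


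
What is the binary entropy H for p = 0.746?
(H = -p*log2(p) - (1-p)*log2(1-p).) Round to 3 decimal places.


H = -0.746*log2(0.746) - 0.254*log2(0.254) = 0.818.

0.818


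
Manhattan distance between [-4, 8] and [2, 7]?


d = sum of absolute differences: |-4-2|=6 + |8-7|=1 = 7.

7


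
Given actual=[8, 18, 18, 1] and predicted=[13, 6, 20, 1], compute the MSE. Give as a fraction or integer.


MSE = (1/4) * ((8-13)^2=25 + (18-6)^2=144 + (18-20)^2=4 + (1-1)^2=0). Sum = 173. MSE = 173/4.

173/4


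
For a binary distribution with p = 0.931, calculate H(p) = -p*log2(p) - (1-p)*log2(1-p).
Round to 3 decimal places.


H = -0.931*log2(0.931) - 0.069*log2(0.069) = 0.362.

0.362


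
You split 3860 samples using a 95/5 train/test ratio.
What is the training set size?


Test set = 3860 * 5% = 193. Training set = 3860 - 193 = 3667.

3667


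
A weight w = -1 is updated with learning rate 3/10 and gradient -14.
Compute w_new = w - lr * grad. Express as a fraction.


w_new = -1 - 3/10 * -14 = -1 - -21/5 = 16/5.

16/5


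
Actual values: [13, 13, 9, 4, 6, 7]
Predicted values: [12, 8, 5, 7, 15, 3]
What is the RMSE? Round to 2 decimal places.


MSE = 24.6667. RMSE = sqrt(24.6667) = 4.97.

4.97


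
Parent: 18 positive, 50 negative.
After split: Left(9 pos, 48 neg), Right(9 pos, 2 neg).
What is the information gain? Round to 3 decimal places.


H(parent) = 0.8338. H(left) = 0.6292, H(right) = 0.6840. Weighted = (57/68)*0.6292 + (11/68)*0.6840 = 0.6381. IG = 0.8338 - 0.6381 = 0.1957, which rounds to 0.196.

0.196


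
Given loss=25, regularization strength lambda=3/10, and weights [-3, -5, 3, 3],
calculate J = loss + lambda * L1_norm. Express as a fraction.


L1 norm = sum(|w|) = 14. J = 25 + 3/10 * 14 = 146/5.

146/5


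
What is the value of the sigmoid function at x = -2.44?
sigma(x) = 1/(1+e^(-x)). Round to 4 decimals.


sigma(-2.44) = 1/(1+e^(2.44)) = 1/(1+11.473041) = 1/12.473041 = 0.0802.

0.0802


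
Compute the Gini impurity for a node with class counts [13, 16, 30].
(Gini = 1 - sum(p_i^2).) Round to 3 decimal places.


Total = 59. Proportions: 13/59, 16/59, 30/59. sum(p_i^2) = 0.3806. Gini = 1 - 0.3806 = 0.6194, which rounds to 0.619.

0.619


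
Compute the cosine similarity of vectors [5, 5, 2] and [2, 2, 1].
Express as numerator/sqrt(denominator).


dot = 22. |a|^2 = 54, |b|^2 = 9. cos = 22/sqrt(486).

22/sqrt(486)


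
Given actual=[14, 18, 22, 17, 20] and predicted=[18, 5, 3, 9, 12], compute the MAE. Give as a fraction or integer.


MAE = (1/5) * (|14-18|=4 + |18-5|=13 + |22-3|=19 + |17-9|=8 + |20-12|=8). Sum = 52. MAE = 52/5.

52/5


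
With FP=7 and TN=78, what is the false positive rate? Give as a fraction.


FPR = FP / (FP + TN) = 7 / 85 = 7/85.

7/85


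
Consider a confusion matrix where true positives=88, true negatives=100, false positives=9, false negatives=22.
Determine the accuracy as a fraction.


Accuracy = (TP + TN) / (TP + TN + FP + FN) = (88 + 100) / 219 = 188/219.

188/219


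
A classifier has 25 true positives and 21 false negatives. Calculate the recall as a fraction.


Recall = TP / (TP + FN) = 25 / 46 = 25/46.

25/46


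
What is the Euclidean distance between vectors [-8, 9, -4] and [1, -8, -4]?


d = sqrt(sum of squared differences). (-8-1)^2=81, (9--8)^2=289, (-4--4)^2=0. Sum = 370.

sqrt(370)


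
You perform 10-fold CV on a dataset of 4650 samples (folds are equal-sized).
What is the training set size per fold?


Each validation fold has 4650/10 = 465 samples. Training set = 4650 - 465 = 4185.

4185


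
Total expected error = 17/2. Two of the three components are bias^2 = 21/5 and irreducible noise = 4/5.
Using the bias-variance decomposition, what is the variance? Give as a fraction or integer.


Total error = bias^2 + variance + irreducible noise. So variance = 17/2 - 21/5 - 4/5 = 7/2.

7/2


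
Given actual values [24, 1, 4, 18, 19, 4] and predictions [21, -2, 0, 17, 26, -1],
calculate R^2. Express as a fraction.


Mean(y) = 35/3. SS_res = 109. SS_tot = 1432/3. R^2 = 1 - 109/(1432/3) = 1105/1432.

1105/1432


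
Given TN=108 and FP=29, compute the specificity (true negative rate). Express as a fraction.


Specificity = TN / (TN + FP) = 108 / 137 = 108/137.

108/137


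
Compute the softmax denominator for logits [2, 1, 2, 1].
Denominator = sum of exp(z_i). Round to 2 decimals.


Denom = e^2=7.3891 + e^1=2.7183 + e^2=7.3891 + e^1=2.7183. Sum = 20.2148, which rounds to 20.21.

20.21


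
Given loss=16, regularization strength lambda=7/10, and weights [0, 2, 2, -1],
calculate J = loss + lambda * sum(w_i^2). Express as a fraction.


L2 sq norm = sum(w^2) = 9. J = 16 + 7/10 * 9 = 223/10.

223/10


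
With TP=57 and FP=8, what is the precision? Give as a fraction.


Precision = TP / (TP + FP) = 57 / 65 = 57/65.

57/65


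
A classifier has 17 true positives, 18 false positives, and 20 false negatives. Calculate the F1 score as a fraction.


Precision = 17/35 = 17/35. Recall = 17/37 = 17/37. F1 = 2*P*R/(P+R) = 17/36.

17/36


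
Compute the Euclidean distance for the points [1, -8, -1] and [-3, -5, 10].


d = sqrt(sum of squared differences). (1--3)^2=16, (-8--5)^2=9, (-1-10)^2=121. Sum = 146.

sqrt(146)


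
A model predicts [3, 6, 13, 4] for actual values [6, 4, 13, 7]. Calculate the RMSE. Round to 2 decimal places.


MSE = 5.5000. RMSE = sqrt(5.5000) = 2.35.

2.35


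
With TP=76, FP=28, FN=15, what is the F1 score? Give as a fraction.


Precision = 76/104 = 19/26. Recall = 76/91 = 76/91. F1 = 2*P*R/(P+R) = 152/195.

152/195


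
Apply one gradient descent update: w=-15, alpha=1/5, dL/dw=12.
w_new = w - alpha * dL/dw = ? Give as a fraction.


w_new = -15 - 1/5 * 12 = -15 - 12/5 = -87/5.

-87/5


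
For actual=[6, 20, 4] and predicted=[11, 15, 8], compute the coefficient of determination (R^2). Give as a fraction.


Mean(y) = 10. SS_res = 66. SS_tot = 152. R^2 = 1 - 66/(152) = 43/76.

43/76


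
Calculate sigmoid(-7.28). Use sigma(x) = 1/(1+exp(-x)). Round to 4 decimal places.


sigma(-7.28) = 1/(1+e^(7.28)) = 1/(1+1450.988025) = 1/1451.988025 = 0.0007.

0.0007


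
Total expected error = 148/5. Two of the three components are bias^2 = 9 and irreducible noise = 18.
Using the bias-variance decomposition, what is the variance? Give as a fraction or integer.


Total error = bias^2 + variance + irreducible noise. So variance = 148/5 - 9 - 18 = 13/5.

13/5


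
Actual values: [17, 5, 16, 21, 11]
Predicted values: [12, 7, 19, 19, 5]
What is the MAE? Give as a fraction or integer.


MAE = (1/5) * (|17-12|=5 + |5-7|=2 + |16-19|=3 + |21-19|=2 + |11-5|=6). Sum = 18. MAE = 18/5.

18/5


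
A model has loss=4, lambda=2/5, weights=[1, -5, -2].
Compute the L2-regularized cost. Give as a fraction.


L2 sq norm = sum(w^2) = 30. J = 4 + 2/5 * 30 = 16.

16


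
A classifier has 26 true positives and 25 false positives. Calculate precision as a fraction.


Precision = TP / (TP + FP) = 26 / 51 = 26/51.

26/51


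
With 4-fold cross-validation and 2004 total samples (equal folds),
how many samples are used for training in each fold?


Each validation fold has 2004/4 = 501 samples. Training set = 2004 - 501 = 1503.

1503


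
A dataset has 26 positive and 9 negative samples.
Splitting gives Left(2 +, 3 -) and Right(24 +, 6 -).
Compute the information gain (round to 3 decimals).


H(parent) = 0.8224. H(left) = 0.9710, H(right) = 0.7219. Weighted = (5/35)*0.9710 + (30/35)*0.7219 = 0.7575. IG = 0.8224 - 0.7575 = 0.0649, which rounds to 0.065.

0.065


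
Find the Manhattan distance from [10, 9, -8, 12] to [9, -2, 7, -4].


d = sum of absolute differences: |10-9|=1 + |9--2|=11 + |-8-7|=15 + |12--4|=16 = 43.

43


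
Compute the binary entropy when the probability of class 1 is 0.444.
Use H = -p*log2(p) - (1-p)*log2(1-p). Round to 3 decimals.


H = -0.444*log2(0.444) - 0.556*log2(0.556) = 0.991.

0.991


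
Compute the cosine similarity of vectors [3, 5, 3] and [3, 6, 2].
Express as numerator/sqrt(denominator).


dot = 45. |a|^2 = 43, |b|^2 = 49. cos = 45/sqrt(2107).

45/sqrt(2107)


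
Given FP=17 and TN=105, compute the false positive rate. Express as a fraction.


FPR = FP / (FP + TN) = 17 / 122 = 17/122.

17/122


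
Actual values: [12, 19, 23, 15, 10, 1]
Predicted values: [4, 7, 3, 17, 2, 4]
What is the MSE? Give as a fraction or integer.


MSE = (1/6) * ((12-4)^2=64 + (19-7)^2=144 + (23-3)^2=400 + (15-17)^2=4 + (10-2)^2=64 + (1-4)^2=9). Sum = 685. MSE = 685/6.

685/6


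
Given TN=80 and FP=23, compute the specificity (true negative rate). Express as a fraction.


Specificity = TN / (TN + FP) = 80 / 103 = 80/103.

80/103


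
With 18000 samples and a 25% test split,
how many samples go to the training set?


Test set = 18000 * 25% = 4500. Training set = 18000 - 4500 = 13500.

13500


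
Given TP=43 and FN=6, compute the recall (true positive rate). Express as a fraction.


Recall = TP / (TP + FN) = 43 / 49 = 43/49.

43/49


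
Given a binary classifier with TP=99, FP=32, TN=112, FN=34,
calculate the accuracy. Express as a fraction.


Accuracy = (TP + TN) / (TP + TN + FP + FN) = (99 + 112) / 277 = 211/277.

211/277


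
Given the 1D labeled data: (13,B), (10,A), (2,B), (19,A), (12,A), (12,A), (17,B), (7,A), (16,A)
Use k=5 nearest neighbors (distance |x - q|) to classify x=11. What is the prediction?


Distances: |13-11|=2, |10-11|=1, |2-11|=9, |19-11|=8, |12-11|=1, |12-11|=1, |17-11|=6, |7-11|=4, |16-11|=5. 5 nearest: (10,A), (12,A), (12,A), (13,B), (7,A). Counts: {'A': 4, 'B': 1}. Majority class: A.

A


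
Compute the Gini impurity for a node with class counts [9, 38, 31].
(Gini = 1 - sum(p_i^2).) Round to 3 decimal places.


Total = 78. Proportions: 9/78, 38/78, 31/78. sum(p_i^2) = 0.4086. Gini = 1 - 0.4086 = 0.5914, which rounds to 0.591.

0.591


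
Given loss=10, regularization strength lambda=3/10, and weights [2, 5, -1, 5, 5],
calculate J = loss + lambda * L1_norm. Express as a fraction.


L1 norm = sum(|w|) = 18. J = 10 + 3/10 * 18 = 77/5.

77/5


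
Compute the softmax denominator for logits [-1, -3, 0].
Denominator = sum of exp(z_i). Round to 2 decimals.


Denom = e^-1=0.3679 + e^-3=0.0498 + e^0=1.0000. Sum = 1.4177, which rounds to 1.42.

1.42


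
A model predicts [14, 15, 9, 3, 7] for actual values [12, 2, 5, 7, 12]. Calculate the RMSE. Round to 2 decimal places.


MSE = 46.0000. RMSE = sqrt(46.0000) = 6.78.

6.78


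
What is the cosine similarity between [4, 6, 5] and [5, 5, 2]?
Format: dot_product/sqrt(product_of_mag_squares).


dot = 60. |a|^2 = 77, |b|^2 = 54. cos = 60/sqrt(4158).

60/sqrt(4158)


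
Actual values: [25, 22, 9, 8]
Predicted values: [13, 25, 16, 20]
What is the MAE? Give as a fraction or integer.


MAE = (1/4) * (|25-13|=12 + |22-25|=3 + |9-16|=7 + |8-20|=12). Sum = 34. MAE = 17/2.

17/2


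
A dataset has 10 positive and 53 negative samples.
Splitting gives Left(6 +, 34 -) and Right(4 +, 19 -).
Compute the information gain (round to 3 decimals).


H(parent) = 0.6313. H(left) = 0.6098, H(right) = 0.6666. Weighted = (40/63)*0.6098 + (23/63)*0.6666 = 0.6305. IG = 0.6313 - 0.6305 = 0.0008, which rounds to 0.001.

0.001


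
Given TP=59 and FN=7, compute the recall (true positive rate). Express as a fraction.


Recall = TP / (TP + FN) = 59 / 66 = 59/66.

59/66


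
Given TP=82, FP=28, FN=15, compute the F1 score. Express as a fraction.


Precision = 82/110 = 41/55. Recall = 82/97 = 82/97. F1 = 2*P*R/(P+R) = 164/207.

164/207


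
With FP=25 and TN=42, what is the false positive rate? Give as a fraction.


FPR = FP / (FP + TN) = 25 / 67 = 25/67.

25/67


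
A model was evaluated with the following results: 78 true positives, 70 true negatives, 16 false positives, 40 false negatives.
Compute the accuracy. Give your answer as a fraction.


Accuracy = (TP + TN) / (TP + TN + FP + FN) = (78 + 70) / 204 = 37/51.

37/51


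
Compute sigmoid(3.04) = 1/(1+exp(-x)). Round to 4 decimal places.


sigma(3.04) = 1/(1+e^(-3.04)) = 1/(1+0.047835) = 1/1.047835 = 0.9543.

0.9543


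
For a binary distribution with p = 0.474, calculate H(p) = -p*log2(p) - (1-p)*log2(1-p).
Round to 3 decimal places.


H = -0.474*log2(0.474) - 0.526*log2(0.526) = 0.998.

0.998


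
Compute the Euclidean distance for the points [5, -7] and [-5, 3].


d = sqrt(sum of squared differences). (5--5)^2=100, (-7-3)^2=100. Sum = 200.

sqrt(200)


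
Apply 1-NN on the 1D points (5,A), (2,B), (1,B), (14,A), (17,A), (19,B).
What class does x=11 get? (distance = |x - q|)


Distances: |5-11|=6, |2-11|=9, |1-11|=10, |14-11|=3, |17-11|=6, |19-11|=8. 1 nearest: (14,A). Counts: {'A': 1}. Majority class: A.

A


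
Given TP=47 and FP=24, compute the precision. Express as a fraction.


Precision = TP / (TP + FP) = 47 / 71 = 47/71.

47/71


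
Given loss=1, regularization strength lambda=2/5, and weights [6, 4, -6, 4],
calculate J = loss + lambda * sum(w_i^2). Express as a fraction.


L2 sq norm = sum(w^2) = 104. J = 1 + 2/5 * 104 = 213/5.

213/5


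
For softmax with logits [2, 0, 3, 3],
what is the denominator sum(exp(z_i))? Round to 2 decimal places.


Denom = e^2=7.3891 + e^0=1.0000 + e^3=20.0855 + e^3=20.0855. Sum = 48.5601, which rounds to 48.56.

48.56


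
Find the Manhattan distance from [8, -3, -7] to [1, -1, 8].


d = sum of absolute differences: |8-1|=7 + |-3--1|=2 + |-7-8|=15 = 24.

24


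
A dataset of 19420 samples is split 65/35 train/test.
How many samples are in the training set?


Test set = 19420 * 35% = 6797. Training set = 19420 - 6797 = 12623.

12623


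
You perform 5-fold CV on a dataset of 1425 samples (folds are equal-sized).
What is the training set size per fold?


Each validation fold has 1425/5 = 285 samples. Training set = 1425 - 285 = 1140.

1140


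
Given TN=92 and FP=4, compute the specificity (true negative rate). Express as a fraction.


Specificity = TN / (TN + FP) = 92 / 96 = 23/24.

23/24


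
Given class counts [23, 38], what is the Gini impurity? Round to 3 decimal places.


Total = 61. Proportions: 23/61, 38/61. sum(p_i^2) = 0.5302. Gini = 1 - 0.5302 = 0.4698, which rounds to 0.470.

0.470


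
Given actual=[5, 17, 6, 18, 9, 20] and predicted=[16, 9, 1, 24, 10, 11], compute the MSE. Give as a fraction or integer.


MSE = (1/6) * ((5-16)^2=121 + (17-9)^2=64 + (6-1)^2=25 + (18-24)^2=36 + (9-10)^2=1 + (20-11)^2=81). Sum = 328. MSE = 164/3.

164/3


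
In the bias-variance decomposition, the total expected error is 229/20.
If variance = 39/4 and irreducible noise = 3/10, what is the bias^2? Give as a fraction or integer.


Total error = bias^2 + variance + irreducible noise. So bias^2 = 229/20 - 39/4 - 3/10 = 7/5.

7/5


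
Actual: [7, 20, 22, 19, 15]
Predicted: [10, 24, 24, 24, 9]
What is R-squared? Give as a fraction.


Mean(y) = 83/5. SS_res = 90. SS_tot = 706/5. R^2 = 1 - 90/(706/5) = 128/353.

128/353


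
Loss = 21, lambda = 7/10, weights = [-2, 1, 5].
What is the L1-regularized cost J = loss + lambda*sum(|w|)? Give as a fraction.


L1 norm = sum(|w|) = 8. J = 21 + 7/10 * 8 = 133/5.

133/5


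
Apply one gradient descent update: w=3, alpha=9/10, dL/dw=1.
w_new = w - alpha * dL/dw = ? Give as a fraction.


w_new = 3 - 9/10 * 1 = 3 - 9/10 = 21/10.

21/10


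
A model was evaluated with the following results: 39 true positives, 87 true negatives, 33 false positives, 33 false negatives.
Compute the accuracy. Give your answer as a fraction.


Accuracy = (TP + TN) / (TP + TN + FP + FN) = (39 + 87) / 192 = 21/32.

21/32


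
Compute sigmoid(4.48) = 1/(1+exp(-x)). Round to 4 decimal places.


sigma(4.48) = 1/(1+e^(-4.48)) = 1/(1+0.011333) = 1/1.011333 = 0.9888.

0.9888


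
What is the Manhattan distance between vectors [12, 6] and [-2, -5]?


d = sum of absolute differences: |12--2|=14 + |6--5|=11 = 25.

25


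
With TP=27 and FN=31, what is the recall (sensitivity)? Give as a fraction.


Recall = TP / (TP + FN) = 27 / 58 = 27/58.

27/58


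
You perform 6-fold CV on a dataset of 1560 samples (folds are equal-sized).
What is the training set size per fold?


Each validation fold has 1560/6 = 260 samples. Training set = 1560 - 260 = 1300.

1300


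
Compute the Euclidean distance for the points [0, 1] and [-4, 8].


d = sqrt(sum of squared differences). (0--4)^2=16, (1-8)^2=49. Sum = 65.

sqrt(65)


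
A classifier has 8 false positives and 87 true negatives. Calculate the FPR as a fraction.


FPR = FP / (FP + TN) = 8 / 95 = 8/95.

8/95


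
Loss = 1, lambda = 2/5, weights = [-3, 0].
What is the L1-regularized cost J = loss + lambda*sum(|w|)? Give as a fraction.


L1 norm = sum(|w|) = 3. J = 1 + 2/5 * 3 = 11/5.

11/5


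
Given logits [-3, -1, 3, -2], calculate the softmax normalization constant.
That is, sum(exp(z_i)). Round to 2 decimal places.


Denom = e^-3=0.0498 + e^-1=0.3679 + e^3=20.0855 + e^-2=0.1353. Sum = 20.6385, which rounds to 20.64.

20.64


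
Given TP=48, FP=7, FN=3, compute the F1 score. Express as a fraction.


Precision = 48/55 = 48/55. Recall = 48/51 = 16/17. F1 = 2*P*R/(P+R) = 48/53.

48/53


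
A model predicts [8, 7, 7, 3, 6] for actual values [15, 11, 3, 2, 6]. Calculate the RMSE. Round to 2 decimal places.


MSE = 16.4000. RMSE = sqrt(16.4000) = 4.05.

4.05


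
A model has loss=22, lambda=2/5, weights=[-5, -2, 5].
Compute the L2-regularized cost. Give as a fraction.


L2 sq norm = sum(w^2) = 54. J = 22 + 2/5 * 54 = 218/5.

218/5


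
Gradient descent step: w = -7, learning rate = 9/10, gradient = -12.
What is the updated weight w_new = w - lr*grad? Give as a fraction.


w_new = -7 - 9/10 * -12 = -7 - -54/5 = 19/5.

19/5


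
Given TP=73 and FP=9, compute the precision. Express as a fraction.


Precision = TP / (TP + FP) = 73 / 82 = 73/82.

73/82


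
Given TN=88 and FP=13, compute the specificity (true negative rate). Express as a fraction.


Specificity = TN / (TN + FP) = 88 / 101 = 88/101.

88/101


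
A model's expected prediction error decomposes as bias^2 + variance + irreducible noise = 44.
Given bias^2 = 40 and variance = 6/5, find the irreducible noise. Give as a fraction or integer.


Total error = bias^2 + variance + irreducible noise. So irreducible noise = 44 - 40 - 6/5 = 14/5.

14/5


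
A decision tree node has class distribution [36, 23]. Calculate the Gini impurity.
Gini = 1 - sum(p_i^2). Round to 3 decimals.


Total = 59. Proportions: 36/59, 23/59. sum(p_i^2) = 0.5243. Gini = 1 - 0.5243 = 0.4757, which rounds to 0.476.

0.476


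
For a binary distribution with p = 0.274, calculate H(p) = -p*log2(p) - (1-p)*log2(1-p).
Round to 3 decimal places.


H = -0.274*log2(0.274) - 0.726*log2(0.726) = 0.847.

0.847


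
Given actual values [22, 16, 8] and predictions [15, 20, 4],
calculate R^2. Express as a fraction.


Mean(y) = 46/3. SS_res = 81. SS_tot = 296/3. R^2 = 1 - 81/(296/3) = 53/296.

53/296


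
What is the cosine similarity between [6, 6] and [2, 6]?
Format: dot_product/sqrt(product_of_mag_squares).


dot = 48. |a|^2 = 72, |b|^2 = 40. cos = 48/sqrt(2880).

48/sqrt(2880)


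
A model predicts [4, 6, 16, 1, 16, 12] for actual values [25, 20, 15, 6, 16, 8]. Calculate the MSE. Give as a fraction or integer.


MSE = (1/6) * ((25-4)^2=441 + (20-6)^2=196 + (15-16)^2=1 + (6-1)^2=25 + (16-16)^2=0 + (8-12)^2=16). Sum = 679. MSE = 679/6.

679/6


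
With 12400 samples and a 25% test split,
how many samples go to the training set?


Test set = 12400 * 25% = 3100. Training set = 12400 - 3100 = 9300.

9300


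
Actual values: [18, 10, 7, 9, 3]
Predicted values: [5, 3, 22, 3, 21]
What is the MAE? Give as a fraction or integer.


MAE = (1/5) * (|18-5|=13 + |10-3|=7 + |7-22|=15 + |9-3|=6 + |3-21|=18). Sum = 59. MAE = 59/5.

59/5


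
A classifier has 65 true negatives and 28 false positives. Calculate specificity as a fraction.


Specificity = TN / (TN + FP) = 65 / 93 = 65/93.

65/93


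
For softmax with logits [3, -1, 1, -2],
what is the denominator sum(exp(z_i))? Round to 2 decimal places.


Denom = e^3=20.0855 + e^-1=0.3679 + e^1=2.7183 + e^-2=0.1353. Sum = 23.3070, which rounds to 23.31.

23.31


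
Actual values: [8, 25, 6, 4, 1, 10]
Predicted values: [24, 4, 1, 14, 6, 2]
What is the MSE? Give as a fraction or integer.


MSE = (1/6) * ((8-24)^2=256 + (25-4)^2=441 + (6-1)^2=25 + (4-14)^2=100 + (1-6)^2=25 + (10-2)^2=64). Sum = 911. MSE = 911/6.

911/6


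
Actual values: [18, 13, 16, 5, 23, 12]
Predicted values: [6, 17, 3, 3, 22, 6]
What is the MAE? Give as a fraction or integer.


MAE = (1/6) * (|18-6|=12 + |13-17|=4 + |16-3|=13 + |5-3|=2 + |23-22|=1 + |12-6|=6). Sum = 38. MAE = 19/3.

19/3


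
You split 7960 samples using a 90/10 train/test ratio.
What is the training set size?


Test set = 7960 * 10% = 796. Training set = 7960 - 796 = 7164.

7164


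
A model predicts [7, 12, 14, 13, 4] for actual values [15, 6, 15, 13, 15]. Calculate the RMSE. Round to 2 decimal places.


MSE = 44.4000. RMSE = sqrt(44.4000) = 6.66.

6.66


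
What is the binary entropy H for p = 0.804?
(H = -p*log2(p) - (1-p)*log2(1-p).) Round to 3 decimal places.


H = -0.804*log2(0.804) - 0.196*log2(0.196) = 0.714.

0.714


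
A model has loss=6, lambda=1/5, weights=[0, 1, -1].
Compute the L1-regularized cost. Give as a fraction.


L1 norm = sum(|w|) = 2. J = 6 + 1/5 * 2 = 32/5.

32/5


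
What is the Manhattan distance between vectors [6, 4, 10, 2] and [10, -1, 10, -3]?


d = sum of absolute differences: |6-10|=4 + |4--1|=5 + |10-10|=0 + |2--3|=5 = 14.

14


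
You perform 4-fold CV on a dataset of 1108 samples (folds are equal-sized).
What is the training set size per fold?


Each validation fold has 1108/4 = 277 samples. Training set = 1108 - 277 = 831.

831


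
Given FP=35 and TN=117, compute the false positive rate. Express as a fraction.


FPR = FP / (FP + TN) = 35 / 152 = 35/152.

35/152


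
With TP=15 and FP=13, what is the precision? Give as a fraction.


Precision = TP / (TP + FP) = 15 / 28 = 15/28.

15/28


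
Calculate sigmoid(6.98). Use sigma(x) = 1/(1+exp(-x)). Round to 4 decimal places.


sigma(6.98) = 1/(1+e^(-6.98)) = 1/(1+0.000930) = 1/1.000930 = 0.9991.

0.9991


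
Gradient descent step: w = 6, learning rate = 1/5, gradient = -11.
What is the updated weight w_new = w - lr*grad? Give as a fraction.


w_new = 6 - 1/5 * -11 = 6 - -11/5 = 41/5.

41/5


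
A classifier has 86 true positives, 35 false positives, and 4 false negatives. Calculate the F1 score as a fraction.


Precision = 86/121 = 86/121. Recall = 86/90 = 43/45. F1 = 2*P*R/(P+R) = 172/211.

172/211


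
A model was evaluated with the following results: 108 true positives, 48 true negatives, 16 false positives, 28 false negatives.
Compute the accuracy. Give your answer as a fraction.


Accuracy = (TP + TN) / (TP + TN + FP + FN) = (108 + 48) / 200 = 39/50.

39/50


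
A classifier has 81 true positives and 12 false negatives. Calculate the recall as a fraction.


Recall = TP / (TP + FN) = 81 / 93 = 27/31.

27/31


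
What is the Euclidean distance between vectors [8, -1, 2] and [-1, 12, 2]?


d = sqrt(sum of squared differences). (8--1)^2=81, (-1-12)^2=169, (2-2)^2=0. Sum = 250.

sqrt(250)


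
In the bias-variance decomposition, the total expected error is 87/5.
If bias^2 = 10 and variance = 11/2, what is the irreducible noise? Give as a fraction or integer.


Total error = bias^2 + variance + irreducible noise. So irreducible noise = 87/5 - 10 - 11/2 = 19/10.

19/10


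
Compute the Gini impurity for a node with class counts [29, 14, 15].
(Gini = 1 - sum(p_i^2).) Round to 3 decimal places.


Total = 58. Proportions: 29/58, 14/58, 15/58. sum(p_i^2) = 0.3751. Gini = 1 - 0.3751 = 0.6249, which rounds to 0.625.

0.625


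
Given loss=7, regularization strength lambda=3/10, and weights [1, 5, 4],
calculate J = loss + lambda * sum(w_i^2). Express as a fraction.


L2 sq norm = sum(w^2) = 42. J = 7 + 3/10 * 42 = 98/5.

98/5


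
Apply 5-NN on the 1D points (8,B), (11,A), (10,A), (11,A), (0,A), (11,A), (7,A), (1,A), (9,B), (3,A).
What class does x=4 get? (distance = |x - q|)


Distances: |8-4|=4, |11-4|=7, |10-4|=6, |11-4|=7, |0-4|=4, |11-4|=7, |7-4|=3, |1-4|=3, |9-4|=5, |3-4|=1. 5 nearest: (3,A), (7,A), (1,A), (0,A), (8,B). Counts: {'A': 4, 'B': 1}. Majority class: A.

A


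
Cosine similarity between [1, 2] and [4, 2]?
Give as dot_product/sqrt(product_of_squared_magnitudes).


dot = 8. |a|^2 = 5, |b|^2 = 20. cos = 8/sqrt(100).

8/sqrt(100)


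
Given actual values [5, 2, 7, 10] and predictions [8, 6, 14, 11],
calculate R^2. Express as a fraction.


Mean(y) = 6. SS_res = 75. SS_tot = 34. R^2 = 1 - 75/(34) = -41/34.

-41/34


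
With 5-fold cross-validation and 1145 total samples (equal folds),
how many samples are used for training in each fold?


Each validation fold has 1145/5 = 229 samples. Training set = 1145 - 229 = 916.

916


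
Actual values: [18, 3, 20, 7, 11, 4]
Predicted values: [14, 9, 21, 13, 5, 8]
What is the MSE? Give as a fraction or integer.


MSE = (1/6) * ((18-14)^2=16 + (3-9)^2=36 + (20-21)^2=1 + (7-13)^2=36 + (11-5)^2=36 + (4-8)^2=16). Sum = 141. MSE = 47/2.

47/2


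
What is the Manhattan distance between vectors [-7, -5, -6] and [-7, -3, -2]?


d = sum of absolute differences: |-7--7|=0 + |-5--3|=2 + |-6--2|=4 = 6.

6


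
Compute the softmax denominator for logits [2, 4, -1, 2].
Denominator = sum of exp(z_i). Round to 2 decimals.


Denom = e^2=7.3891 + e^4=54.5982 + e^-1=0.3679 + e^2=7.3891. Sum = 69.7443, which rounds to 69.74.

69.74


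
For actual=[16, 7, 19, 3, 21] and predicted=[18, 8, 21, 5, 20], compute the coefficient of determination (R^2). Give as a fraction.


Mean(y) = 66/5. SS_res = 14. SS_tot = 1224/5. R^2 = 1 - 14/(1224/5) = 577/612.

577/612


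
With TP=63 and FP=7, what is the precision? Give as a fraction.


Precision = TP / (TP + FP) = 63 / 70 = 9/10.

9/10


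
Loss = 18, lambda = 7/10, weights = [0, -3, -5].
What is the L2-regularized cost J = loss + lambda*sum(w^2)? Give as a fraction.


L2 sq norm = sum(w^2) = 34. J = 18 + 7/10 * 34 = 209/5.

209/5


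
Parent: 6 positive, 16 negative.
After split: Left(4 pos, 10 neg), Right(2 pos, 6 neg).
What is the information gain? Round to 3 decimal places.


H(parent) = 0.8454. H(left) = 0.8631, H(right) = 0.8113. Weighted = (14/22)*0.8631 + (8/22)*0.8113 = 0.8443. IG = 0.8454 - 0.8443 = 0.0011, which rounds to 0.001.

0.001


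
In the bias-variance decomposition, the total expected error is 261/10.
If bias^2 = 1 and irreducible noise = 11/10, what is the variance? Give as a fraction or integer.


Total error = bias^2 + variance + irreducible noise. So variance = 261/10 - 1 - 11/10 = 24.

24


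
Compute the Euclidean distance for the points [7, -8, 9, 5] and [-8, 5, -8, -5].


d = sqrt(sum of squared differences). (7--8)^2=225, (-8-5)^2=169, (9--8)^2=289, (5--5)^2=100. Sum = 783.

sqrt(783)


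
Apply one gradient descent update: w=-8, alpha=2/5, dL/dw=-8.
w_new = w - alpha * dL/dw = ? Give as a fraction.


w_new = -8 - 2/5 * -8 = -8 - -16/5 = -24/5.

-24/5


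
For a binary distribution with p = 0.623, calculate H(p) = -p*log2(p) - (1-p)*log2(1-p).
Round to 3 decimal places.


H = -0.623*log2(0.623) - 0.377*log2(0.377) = 0.956.

0.956


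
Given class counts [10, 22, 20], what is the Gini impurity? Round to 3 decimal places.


Total = 52. Proportions: 10/52, 22/52, 20/52. sum(p_i^2) = 0.3639. Gini = 1 - 0.3639 = 0.6361, which rounds to 0.636.

0.636


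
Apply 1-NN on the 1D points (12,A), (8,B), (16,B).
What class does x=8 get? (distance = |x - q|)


Distances: |12-8|=4, |8-8|=0, |16-8|=8. 1 nearest: (8,B). Counts: {'B': 1}. Majority class: B.

B


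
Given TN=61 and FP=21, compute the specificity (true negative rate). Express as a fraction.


Specificity = TN / (TN + FP) = 61 / 82 = 61/82.

61/82


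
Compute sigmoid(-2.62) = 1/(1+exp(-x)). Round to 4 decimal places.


sigma(-2.62) = 1/(1+e^(2.62)) = 1/(1+13.735724) = 1/14.735724 = 0.0679.

0.0679


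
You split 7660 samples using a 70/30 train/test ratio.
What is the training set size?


Test set = 7660 * 30% = 2298. Training set = 7660 - 2298 = 5362.

5362


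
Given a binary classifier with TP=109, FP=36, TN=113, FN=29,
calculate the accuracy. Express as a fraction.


Accuracy = (TP + TN) / (TP + TN + FP + FN) = (109 + 113) / 287 = 222/287.

222/287


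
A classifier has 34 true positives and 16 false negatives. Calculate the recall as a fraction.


Recall = TP / (TP + FN) = 34 / 50 = 17/25.

17/25


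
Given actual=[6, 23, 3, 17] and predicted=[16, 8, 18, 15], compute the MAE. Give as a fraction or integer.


MAE = (1/4) * (|6-16|=10 + |23-8|=15 + |3-18|=15 + |17-15|=2). Sum = 42. MAE = 21/2.

21/2


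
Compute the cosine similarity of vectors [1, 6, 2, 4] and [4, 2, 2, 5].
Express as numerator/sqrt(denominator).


dot = 40. |a|^2 = 57, |b|^2 = 49. cos = 40/sqrt(2793).

40/sqrt(2793)


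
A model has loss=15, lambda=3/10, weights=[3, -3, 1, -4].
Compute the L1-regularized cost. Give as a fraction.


L1 norm = sum(|w|) = 11. J = 15 + 3/10 * 11 = 183/10.

183/10


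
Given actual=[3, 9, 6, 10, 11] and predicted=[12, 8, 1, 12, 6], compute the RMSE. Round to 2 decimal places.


MSE = 27.2000. RMSE = sqrt(27.2000) = 5.22.

5.22


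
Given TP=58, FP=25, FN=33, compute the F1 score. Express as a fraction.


Precision = 58/83 = 58/83. Recall = 58/91 = 58/91. F1 = 2*P*R/(P+R) = 2/3.

2/3


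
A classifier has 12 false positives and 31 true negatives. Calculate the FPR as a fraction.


FPR = FP / (FP + TN) = 12 / 43 = 12/43.

12/43


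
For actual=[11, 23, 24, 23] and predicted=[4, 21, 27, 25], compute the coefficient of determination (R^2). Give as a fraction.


Mean(y) = 81/4. SS_res = 66. SS_tot = 459/4. R^2 = 1 - 66/(459/4) = 65/153.

65/153


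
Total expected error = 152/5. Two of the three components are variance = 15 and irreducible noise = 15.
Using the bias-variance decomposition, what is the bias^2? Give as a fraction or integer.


Total error = bias^2 + variance + irreducible noise. So bias^2 = 152/5 - 15 - 15 = 2/5.

2/5
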